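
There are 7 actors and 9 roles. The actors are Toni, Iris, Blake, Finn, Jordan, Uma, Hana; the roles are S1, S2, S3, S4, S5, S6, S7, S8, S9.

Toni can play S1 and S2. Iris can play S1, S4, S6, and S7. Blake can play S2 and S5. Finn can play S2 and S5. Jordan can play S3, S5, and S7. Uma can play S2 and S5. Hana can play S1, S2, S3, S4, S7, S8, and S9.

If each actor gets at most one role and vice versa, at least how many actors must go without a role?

1

A valid assignment of size 6: Toni-S1, Iris-S4, Blake-S5, Finn-S2, Jordan-S3, Hana-S7.
The set {Blake, Finn, Uma} has only 2 neighbours ({S2, S5}), so by Hall's theorem at most 6 of the 7 actors can be matched.
That matches 6 of the 7, leaving 1 unmatched; no matching can do better.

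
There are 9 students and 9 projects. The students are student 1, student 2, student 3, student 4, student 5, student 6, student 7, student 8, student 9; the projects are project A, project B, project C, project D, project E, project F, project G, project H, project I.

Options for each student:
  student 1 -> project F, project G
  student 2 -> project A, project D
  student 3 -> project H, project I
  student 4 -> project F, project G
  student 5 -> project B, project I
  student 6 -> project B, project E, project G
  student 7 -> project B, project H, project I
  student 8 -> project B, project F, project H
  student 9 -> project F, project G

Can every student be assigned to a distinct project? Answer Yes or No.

The set {student 1, student 3, student 4, student 5, student 7, student 8, student 9} has only 5 neighbours ({project B, project F, project G, project H, project I}), so by Hall's theorem at most 7 of the 9 students can be matched.
Hence no matching covers every student.

No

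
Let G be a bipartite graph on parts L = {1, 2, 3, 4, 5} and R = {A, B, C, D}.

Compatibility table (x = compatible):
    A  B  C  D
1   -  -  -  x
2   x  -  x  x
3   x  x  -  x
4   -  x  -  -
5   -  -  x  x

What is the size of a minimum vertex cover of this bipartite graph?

The 4 edges 1–D, 2–C, 3–A, 4–B form a matching, so any vertex cover needs at least 4 vertices (one per matched edge).
Conversely {A, B, C, D} meets every edge and has exactly 4 vertices, so 4 is optimal.

4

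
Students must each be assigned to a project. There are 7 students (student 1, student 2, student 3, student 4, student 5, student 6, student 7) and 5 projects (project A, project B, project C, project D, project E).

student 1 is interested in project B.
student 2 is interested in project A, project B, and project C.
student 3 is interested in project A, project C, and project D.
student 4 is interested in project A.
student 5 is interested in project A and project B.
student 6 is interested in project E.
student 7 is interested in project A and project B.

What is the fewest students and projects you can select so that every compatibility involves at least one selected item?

A maximum matching has 5 edges (e.g. student 1–project B, student 2–project C, student 3–project D, student 4–project A, student 6–project E).
By König's theorem the minimum vertex cover has the same size. One such cover is {student 2, student 3, student 6, project A, project B}.

5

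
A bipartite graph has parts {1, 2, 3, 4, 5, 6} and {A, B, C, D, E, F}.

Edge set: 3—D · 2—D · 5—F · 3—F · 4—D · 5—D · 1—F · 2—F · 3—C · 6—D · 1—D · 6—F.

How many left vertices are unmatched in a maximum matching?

One maximum matching: 1-D, 2-F, 3-C.
The set {1, 2, 4, 5, 6} has only 2 neighbours ({D, F}), so by Hall's theorem at most 3 of the 6 left vertices can be matched.
That matches 3 of the 6, leaving 3 unmatched; no matching can do better.

3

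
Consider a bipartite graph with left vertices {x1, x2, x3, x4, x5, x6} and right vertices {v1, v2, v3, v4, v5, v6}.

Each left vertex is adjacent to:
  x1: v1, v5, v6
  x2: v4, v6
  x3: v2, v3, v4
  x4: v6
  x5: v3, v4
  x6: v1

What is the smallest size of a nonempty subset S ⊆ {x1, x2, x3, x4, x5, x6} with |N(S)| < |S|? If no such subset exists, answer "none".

A matching saturating every left vertex exists, for instance x1→v5, x2→v4, x3→v2, x4→v6, x5→v3, x6→v1.
By Hall's marriage theorem, this means |N(S)| ≥ |S| for every subset S, so no violating subset exists.

none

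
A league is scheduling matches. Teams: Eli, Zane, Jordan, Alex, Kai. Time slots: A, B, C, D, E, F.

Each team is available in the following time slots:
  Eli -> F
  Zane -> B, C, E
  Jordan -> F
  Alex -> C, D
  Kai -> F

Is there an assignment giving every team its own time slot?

The set {Eli, Jordan, Kai} has only 1 neighbour ({F}), so by Hall's theorem at most 3 of the 5 teams can be matched.
Hence no matching covers every team.

No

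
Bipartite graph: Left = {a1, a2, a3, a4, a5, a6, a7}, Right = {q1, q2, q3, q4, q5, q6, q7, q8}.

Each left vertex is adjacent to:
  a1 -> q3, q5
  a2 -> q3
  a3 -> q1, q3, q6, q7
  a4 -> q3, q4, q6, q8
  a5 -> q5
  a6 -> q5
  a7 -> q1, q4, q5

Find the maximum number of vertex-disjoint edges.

For example, pair a1-q5, a2-q3, a3-q7, a4-q6, a7-q4.
The set {a1, a2, a5, a6} has only 2 neighbours ({q3, q5}), so by Hall's theorem at most 5 of the 7 left vertices can be matched.

5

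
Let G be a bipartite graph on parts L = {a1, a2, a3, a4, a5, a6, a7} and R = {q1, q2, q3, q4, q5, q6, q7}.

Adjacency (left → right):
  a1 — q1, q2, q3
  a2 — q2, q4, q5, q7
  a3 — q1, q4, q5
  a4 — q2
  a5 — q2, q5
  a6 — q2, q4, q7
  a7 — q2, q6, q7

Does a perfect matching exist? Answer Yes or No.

Yes

One maximum matching: a1→q3, a2→q4, a3→q1, a4→q2, a5→q5, a6→q7, a7→q6.
All 7 left vertices are covered.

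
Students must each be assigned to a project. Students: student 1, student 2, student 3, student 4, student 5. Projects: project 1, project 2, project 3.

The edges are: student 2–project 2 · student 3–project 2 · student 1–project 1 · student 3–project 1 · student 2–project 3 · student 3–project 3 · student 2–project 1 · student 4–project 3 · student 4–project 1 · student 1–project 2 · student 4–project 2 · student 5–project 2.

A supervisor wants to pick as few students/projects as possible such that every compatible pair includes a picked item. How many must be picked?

{project 1, project 2, project 3} is a vertex cover of size 3: every edge has an endpoint in this set.
No smaller cover exists because student 1–project 2, student 2–project 3, student 3–project 1 is a matching of size 3, and a cover must include an endpoint of each of these disjoint edges (König's theorem).

3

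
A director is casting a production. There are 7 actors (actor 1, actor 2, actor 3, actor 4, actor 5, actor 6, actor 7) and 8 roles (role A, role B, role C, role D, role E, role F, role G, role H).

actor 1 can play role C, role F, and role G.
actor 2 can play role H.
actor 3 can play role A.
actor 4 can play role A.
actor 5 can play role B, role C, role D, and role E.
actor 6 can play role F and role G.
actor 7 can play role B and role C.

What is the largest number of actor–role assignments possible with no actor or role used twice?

6

One maximum matching: actor 1–role F, actor 2–role H, actor 3–role A, actor 5–role D, actor 6–role G, actor 7–role B.
The set {actor 3, actor 4} has only 1 neighbour ({role A}), so by Hall's theorem at most 6 of the 7 actors can be matched.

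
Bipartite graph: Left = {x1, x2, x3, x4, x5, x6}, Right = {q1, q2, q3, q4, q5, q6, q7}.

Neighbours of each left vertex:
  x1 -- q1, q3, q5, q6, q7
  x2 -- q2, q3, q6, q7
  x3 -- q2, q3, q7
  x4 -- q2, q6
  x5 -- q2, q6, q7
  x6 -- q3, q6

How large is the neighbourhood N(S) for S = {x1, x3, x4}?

The union of neighbours of {x1, x3, x4} is {q1, q2, q3, q5, q6, q7}, which has 6 elements.
Since |N(S)| = 6 ≥ |S| = 3, Hall's condition holds for this subset.

6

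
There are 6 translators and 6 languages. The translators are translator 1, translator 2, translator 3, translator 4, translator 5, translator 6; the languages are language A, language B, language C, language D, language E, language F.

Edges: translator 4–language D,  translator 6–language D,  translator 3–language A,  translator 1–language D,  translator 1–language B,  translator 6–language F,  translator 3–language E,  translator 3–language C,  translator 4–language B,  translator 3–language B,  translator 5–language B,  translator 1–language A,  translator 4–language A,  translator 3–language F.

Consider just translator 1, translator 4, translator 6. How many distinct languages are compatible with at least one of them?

The union of neighbours of {translator 1, translator 4, translator 6} is {language A, language B, language D, language F}, which has 4 elements.
Since |N(S)| = 4 ≥ |S| = 3, Hall's condition holds for this subset.

4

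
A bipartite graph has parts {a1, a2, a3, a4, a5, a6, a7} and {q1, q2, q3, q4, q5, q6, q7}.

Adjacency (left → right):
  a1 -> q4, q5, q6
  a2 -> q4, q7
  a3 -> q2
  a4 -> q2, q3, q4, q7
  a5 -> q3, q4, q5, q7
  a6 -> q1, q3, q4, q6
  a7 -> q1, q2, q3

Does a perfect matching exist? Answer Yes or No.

Yes

One maximum matching: a1→q6, a2→q4, a3→q2, a4→q7, a5→q5, a6→q1, a7→q3.
All 7 left vertices are covered.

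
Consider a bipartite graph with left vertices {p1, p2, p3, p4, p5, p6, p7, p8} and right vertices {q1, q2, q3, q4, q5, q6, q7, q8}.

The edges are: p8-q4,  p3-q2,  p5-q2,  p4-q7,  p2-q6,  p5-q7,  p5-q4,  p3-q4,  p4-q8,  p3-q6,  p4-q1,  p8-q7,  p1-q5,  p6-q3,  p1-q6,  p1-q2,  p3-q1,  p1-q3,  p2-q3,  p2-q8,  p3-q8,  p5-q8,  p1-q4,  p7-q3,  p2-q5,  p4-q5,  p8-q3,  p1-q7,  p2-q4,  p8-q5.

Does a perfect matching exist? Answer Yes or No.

The set {p6, p7} has only 1 neighbour ({q3}), so by Hall's theorem at most 7 of the 8 left vertices can be matched.
Hence no matching covers every left vertex.

No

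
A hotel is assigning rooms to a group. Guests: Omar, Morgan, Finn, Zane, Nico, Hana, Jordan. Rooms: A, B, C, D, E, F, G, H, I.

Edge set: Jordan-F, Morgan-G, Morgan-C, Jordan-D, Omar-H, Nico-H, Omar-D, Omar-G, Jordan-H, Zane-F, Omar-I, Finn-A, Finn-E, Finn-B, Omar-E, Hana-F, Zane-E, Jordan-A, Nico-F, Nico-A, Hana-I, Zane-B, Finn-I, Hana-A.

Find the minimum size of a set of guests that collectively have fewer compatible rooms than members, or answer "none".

none

A matching saturating every guest exists, for instance Omar→G, Morgan→C, Finn→B, Zane→E, Nico→H, Hana→I, Jordan→F.
By Hall's marriage theorem, this means |N(S)| ≥ |S| for every subset S, so no violating subset exists.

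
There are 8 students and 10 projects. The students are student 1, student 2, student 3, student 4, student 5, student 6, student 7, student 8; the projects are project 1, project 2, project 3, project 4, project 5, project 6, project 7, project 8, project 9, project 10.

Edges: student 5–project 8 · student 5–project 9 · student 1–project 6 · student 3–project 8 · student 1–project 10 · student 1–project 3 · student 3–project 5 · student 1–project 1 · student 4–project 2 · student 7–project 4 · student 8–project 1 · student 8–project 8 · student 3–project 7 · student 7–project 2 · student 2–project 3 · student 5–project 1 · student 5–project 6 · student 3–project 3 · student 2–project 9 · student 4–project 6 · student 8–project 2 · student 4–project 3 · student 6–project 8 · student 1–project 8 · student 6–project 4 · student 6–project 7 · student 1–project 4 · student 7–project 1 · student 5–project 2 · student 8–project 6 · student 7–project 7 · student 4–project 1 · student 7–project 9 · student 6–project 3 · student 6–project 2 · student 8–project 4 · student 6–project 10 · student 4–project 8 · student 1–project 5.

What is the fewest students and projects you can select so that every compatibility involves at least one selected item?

8

{student 1, student 2, student 3, student 4, student 5, student 6, student 7, student 8} is a vertex cover of size 8: every edge has an endpoint in this set.
No smaller cover exists because student 1–project 6, student 2–project 3, student 3–project 5, student 4–project 8, student 5–project 9, student 6–project 10, student 7–project 7, student 8–project 2 is a matching of size 8, and a cover must include an endpoint of each of these disjoint edges (König's theorem).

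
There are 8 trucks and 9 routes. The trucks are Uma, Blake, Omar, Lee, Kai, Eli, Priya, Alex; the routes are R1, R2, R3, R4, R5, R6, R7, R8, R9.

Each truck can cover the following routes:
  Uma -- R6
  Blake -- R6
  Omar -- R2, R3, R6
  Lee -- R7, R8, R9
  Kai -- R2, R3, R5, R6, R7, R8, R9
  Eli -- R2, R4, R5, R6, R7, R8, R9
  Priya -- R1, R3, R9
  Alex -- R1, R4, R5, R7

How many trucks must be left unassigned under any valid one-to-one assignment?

One maximum matching: Uma→R6, Omar→R3, Lee→R8, Kai→R5, Eli→R2, Priya→R9, Alex→R7.
The set {Uma, Blake} has only 1 neighbour ({R6}), so by Hall's theorem at most 7 of the 8 trucks can be matched.
That matches 7 of the 8, leaving 1 unmatched; no matching can do better.

1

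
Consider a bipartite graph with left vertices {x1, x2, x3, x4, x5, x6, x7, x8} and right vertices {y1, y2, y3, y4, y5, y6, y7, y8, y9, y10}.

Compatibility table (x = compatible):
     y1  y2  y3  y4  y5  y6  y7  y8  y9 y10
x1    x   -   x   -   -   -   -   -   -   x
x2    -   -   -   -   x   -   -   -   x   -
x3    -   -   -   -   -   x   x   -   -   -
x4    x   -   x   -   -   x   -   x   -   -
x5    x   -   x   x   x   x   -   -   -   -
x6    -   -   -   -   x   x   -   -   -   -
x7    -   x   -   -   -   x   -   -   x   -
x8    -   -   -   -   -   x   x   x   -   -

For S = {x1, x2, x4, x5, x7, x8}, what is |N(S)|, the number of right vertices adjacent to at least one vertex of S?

10

The union of neighbours of {x1, x2, x4, x5, x7, x8} is {y1, y2, y3, y4, y5, y6, y7, y8, y9, y10}, which has 10 elements.
Since |N(S)| = 10 ≥ |S| = 6, Hall's condition holds for this subset.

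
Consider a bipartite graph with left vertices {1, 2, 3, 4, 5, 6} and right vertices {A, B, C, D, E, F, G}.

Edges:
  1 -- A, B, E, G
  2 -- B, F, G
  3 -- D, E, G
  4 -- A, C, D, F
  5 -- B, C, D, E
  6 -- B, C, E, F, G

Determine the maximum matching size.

6

For example, pair 1-E, 2-F, 3-D, 4-C, 5-B, 6-G.
All 6 left vertices are matched, so no larger matching exists.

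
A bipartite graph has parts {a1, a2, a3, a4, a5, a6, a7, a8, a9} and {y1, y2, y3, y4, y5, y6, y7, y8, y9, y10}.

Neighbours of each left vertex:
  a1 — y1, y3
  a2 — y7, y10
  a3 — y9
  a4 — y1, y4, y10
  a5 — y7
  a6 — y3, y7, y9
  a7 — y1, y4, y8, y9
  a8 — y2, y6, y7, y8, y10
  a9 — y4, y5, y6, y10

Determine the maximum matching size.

One maximum matching: a1–y1, a2–y10, a3–y9, a4–y4, a5–y7, a6–y3, a7–y8, a8–y6, a9–y5.
All 9 left vertices are matched, so no larger matching exists.

9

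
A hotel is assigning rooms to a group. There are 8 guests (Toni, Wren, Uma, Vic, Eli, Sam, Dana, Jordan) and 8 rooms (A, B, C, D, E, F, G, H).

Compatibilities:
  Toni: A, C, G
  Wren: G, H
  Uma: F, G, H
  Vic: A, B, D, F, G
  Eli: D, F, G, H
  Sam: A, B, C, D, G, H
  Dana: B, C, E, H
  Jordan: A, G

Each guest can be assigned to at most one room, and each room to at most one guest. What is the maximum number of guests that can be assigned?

8

A valid assignment of size 8: Toni–C, Wren–H, Uma–F, Vic–B, Eli–D, Sam–A, Dana–E, Jordan–G.
All 8 guests are matched, so no larger matching exists.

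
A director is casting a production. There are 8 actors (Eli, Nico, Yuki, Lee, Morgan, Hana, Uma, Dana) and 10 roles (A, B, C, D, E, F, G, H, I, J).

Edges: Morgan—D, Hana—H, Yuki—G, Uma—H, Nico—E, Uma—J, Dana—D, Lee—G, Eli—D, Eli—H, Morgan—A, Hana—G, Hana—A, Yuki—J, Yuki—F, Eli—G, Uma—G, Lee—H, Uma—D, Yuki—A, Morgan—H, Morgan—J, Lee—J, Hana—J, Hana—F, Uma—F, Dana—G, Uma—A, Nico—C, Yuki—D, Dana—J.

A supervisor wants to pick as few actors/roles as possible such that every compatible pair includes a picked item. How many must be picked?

A maximum matching has 7 edges (e.g. Eli–D, Nico–E, Yuki–F, Lee–H, Morgan–A, Hana–G, Uma–J).
By König's theorem the minimum vertex cover has the same size. One such cover is {Nico, A, D, F, G, H, J}.

7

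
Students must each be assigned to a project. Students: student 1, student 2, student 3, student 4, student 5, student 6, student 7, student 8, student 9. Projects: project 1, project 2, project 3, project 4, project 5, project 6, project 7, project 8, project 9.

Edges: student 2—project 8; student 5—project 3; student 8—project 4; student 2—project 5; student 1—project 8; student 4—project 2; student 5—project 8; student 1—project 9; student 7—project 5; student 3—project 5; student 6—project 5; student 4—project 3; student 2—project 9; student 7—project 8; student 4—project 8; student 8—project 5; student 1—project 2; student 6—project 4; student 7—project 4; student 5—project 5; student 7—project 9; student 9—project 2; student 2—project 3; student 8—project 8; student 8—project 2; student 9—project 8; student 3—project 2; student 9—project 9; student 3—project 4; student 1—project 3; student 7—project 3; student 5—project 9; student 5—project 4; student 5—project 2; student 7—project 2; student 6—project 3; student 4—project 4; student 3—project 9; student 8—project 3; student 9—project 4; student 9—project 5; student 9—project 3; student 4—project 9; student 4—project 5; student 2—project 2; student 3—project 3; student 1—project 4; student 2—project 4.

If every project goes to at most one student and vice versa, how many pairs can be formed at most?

6

A valid assignment of size 6: student 1→project 8, student 2→project 9, student 3→project 5, student 4→project 2, student 5→project 3, student 6→project 4.
The set {student 1, student 2, student 3, student 4, student 5, student 6, student 7, student 8, student 9} has only 6 neighbours ({project 2, project 3, project 4, project 5, project 8, project 9}), so by Hall's theorem at most 6 of the 9 students can be matched.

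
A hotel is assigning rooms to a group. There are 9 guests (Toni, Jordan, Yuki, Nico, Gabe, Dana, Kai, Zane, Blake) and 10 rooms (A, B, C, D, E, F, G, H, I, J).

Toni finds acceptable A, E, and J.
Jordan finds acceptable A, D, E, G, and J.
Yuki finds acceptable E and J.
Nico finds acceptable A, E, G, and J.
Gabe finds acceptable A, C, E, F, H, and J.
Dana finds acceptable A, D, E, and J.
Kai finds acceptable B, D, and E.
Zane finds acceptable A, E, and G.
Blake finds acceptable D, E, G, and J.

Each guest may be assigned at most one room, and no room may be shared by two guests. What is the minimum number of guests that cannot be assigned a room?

2

For example, pair Toni–A, Jordan–D, Yuki–J, Nico–G, Gabe–H, Dana–E, Kai–B.
The set {Toni, Jordan, Yuki, Nico, Dana, Zane, Blake} has only 5 neighbours ({A, D, E, G, J}), so by Hall's theorem at most 7 of the 9 guests can be matched.
That matches 7 of the 9, leaving 2 unmatched; no matching can do better.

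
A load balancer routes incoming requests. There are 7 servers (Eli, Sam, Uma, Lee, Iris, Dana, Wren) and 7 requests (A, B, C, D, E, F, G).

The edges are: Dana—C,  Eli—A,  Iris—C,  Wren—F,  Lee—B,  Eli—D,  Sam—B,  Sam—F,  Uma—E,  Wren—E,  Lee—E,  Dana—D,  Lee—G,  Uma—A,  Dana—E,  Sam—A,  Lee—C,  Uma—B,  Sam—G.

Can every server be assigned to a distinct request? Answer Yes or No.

Yes

For example, pair Eli-A, Sam-F, Uma-B, Lee-G, Iris-C, Dana-D, Wren-E.
Every server is matched, so this is a perfect matching.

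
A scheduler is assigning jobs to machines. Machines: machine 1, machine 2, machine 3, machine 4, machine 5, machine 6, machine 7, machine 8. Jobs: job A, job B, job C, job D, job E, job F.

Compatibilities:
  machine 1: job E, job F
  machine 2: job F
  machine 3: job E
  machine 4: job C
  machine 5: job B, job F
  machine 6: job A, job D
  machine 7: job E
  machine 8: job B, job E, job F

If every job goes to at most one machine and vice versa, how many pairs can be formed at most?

A valid assignment of size 5: machine 1-job E, machine 2-job F, machine 4-job C, machine 5-job B, machine 6-job A.
The set {machine 1, machine 2, machine 3, machine 5, machine 7, machine 8} has only 3 neighbours ({job B, job E, job F}), so by Hall's theorem at most 5 of the 8 machines can be matched.

5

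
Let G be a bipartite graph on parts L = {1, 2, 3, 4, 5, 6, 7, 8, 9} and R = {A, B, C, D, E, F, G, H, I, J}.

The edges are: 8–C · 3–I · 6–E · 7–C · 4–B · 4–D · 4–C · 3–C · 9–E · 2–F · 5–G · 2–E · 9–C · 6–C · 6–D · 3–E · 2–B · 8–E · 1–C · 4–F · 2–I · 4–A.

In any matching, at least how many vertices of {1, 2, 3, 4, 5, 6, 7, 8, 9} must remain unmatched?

For example, pair 1→C, 2→B, 3→I, 4→A, 5→G, 6→D, 8→E.
The set {1, 7, 8, 9} has only 2 neighbours ({C, E}), so by Hall's theorem at most 7 of the 9 left vertices can be matched.
That matches 7 of the 9, leaving 2 unmatched; no matching can do better.

2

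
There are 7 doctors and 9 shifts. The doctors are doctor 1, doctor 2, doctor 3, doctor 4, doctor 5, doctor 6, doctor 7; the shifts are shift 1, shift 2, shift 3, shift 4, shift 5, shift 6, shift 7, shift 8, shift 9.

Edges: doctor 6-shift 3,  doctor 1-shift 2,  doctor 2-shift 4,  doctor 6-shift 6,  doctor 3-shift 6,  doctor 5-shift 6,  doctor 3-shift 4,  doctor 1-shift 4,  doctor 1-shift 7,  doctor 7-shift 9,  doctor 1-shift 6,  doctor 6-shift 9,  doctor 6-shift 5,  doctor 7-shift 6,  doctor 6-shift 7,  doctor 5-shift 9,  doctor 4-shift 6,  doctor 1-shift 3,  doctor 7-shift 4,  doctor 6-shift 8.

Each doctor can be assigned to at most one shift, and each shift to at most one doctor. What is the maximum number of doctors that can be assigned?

5

A valid assignment of size 5: doctor 1→shift 7, doctor 2→shift 4, doctor 3→shift 6, doctor 5→shift 9, doctor 6→shift 5.
The set {doctor 2, doctor 3, doctor 4, doctor 5, doctor 7} has only 3 neighbours ({shift 4, shift 6, shift 9}), so by Hall's theorem at most 5 of the 7 doctors can be matched.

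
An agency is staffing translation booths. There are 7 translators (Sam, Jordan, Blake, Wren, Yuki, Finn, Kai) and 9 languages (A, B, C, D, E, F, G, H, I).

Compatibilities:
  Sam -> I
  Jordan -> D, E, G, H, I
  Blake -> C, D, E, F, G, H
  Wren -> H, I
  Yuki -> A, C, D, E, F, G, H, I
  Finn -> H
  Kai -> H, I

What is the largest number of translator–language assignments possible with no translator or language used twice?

For example, pair Sam–I, Jordan–D, Blake–E, Wren–H, Yuki–G.
The set {Sam, Wren, Finn, Kai} has only 2 neighbours ({H, I}), so by Hall's theorem at most 5 of the 7 translators can be matched.

5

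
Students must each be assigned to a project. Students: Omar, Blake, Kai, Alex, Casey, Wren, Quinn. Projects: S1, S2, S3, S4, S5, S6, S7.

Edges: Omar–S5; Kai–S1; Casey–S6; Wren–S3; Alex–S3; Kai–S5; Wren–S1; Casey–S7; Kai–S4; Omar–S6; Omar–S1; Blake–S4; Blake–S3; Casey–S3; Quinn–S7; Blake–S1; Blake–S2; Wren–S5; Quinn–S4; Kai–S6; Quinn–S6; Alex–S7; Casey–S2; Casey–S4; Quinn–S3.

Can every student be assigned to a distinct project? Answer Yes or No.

Yes

A valid assignment of size 7: Omar→S6, Blake→S2, Kai→S5, Alex→S3, Casey→S7, Wren→S1, Quinn→S4.
All 7 students are covered.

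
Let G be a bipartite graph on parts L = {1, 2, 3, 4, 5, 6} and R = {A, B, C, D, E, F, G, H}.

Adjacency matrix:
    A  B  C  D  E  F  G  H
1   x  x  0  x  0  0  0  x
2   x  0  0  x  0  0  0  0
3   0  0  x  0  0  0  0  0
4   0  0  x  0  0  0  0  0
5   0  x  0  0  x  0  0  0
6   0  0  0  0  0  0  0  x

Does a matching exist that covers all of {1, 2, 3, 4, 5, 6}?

No

The set {3, 4} has only 1 neighbour ({C}), so by Hall's theorem at most 5 of the 6 left vertices can be matched.
Hence no matching covers every left vertex.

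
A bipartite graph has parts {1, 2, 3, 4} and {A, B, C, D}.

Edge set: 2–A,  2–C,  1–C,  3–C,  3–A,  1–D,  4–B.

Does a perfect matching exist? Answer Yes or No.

Yes

One maximum matching: 1→D, 2→A, 3→C, 4→B.
All 4 left vertices are covered.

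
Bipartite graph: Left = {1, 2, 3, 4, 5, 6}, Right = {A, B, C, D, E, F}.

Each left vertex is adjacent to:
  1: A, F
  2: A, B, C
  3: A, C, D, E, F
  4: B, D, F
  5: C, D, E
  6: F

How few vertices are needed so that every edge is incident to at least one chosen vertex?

6

A maximum matching has 6 edges (e.g. 1–A, 2–B, 3–E, 4–D, 5–C, 6–F).
By König's theorem the minimum vertex cover has the same size. One such cover is {1, 2, 3, 4, 5, 6}.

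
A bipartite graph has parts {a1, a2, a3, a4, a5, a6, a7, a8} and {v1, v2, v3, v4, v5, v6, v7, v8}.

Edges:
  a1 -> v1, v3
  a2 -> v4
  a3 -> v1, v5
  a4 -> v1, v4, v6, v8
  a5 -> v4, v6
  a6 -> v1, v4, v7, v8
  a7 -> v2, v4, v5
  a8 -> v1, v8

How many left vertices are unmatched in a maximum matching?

0

One maximum matching: a1→v3, a2→v4, a3→v5, a4→v8, a5→v6, a6→v7, a7→v2, a8→v1.
All 8 left vertices are matched, so no larger matching exists.
That matches 8 of the 8, leaving 0 unmatched; no matching can do better.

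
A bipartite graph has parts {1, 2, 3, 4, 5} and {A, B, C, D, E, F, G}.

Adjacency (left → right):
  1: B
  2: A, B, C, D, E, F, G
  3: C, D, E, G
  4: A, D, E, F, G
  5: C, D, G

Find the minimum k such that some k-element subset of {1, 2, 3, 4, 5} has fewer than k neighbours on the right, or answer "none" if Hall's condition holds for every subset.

A matching saturating every left vertex exists, for instance 1→B, 2→E, 3→C, 4→A, 5→G.
By Hall's marriage theorem, this means |N(S)| ≥ |S| for every subset S, so no violating subset exists.

none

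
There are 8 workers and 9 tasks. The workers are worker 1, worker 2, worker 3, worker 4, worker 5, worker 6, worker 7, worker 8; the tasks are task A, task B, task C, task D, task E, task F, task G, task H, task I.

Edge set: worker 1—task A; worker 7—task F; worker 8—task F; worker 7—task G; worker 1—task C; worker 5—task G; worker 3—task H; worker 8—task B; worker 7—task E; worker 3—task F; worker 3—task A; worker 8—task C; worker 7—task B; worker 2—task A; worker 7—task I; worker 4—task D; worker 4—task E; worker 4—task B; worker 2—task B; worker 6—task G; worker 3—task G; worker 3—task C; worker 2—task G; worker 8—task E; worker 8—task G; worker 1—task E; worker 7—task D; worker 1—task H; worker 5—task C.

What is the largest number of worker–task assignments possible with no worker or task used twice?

A valid assignment of size 8: worker 1–task A, worker 2–task B, worker 3–task H, worker 4–task E, worker 5–task C, worker 6–task G, worker 7–task D, worker 8–task F.
All 8 workers are matched, so no larger matching exists.

8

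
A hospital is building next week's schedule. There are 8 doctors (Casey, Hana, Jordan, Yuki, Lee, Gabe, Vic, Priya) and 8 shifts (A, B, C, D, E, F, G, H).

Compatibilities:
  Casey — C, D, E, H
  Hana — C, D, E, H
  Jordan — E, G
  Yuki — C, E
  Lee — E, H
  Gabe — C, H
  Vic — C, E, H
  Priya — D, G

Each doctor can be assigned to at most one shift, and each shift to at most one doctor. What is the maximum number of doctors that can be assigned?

5

A valid assignment of size 5: Casey-H, Hana-D, Jordan-G, Yuki-C, Lee-E.
The set {Casey, Hana, Jordan, Yuki, Lee, Gabe, Vic, Priya} has only 5 neighbours ({C, D, E, G, H}), so by Hall's theorem at most 5 of the 8 doctors can be matched.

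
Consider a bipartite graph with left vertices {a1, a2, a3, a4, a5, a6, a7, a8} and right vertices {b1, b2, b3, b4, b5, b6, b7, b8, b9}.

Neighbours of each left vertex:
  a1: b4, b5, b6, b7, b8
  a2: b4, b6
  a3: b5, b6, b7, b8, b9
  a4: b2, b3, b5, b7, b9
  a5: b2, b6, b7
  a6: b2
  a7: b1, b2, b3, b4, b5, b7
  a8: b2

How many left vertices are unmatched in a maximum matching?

A valid assignment of size 7: a1-b5, a2-b4, a3-b8, a4-b3, a5-b6, a6-b2, a7-b7.
The set {a6, a8} has only 1 neighbour ({b2}), so by Hall's theorem at most 7 of the 8 left vertices can be matched.
That matches 7 of the 8, leaving 1 unmatched; no matching can do better.

1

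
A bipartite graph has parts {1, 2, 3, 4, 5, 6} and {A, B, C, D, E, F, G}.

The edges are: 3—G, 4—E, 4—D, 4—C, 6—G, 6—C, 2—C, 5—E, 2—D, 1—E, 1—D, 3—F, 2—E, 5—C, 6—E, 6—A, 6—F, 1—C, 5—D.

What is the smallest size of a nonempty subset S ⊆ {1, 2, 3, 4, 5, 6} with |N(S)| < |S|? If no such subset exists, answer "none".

Take S = {1, 2, 4, 5}. Its neighbourhood is {C, D, E}, so |N(S)| = 3 < |S| = 4.
Every subset of size less than 4 has at least as many neighbours as members, so 4 is the minimum.

4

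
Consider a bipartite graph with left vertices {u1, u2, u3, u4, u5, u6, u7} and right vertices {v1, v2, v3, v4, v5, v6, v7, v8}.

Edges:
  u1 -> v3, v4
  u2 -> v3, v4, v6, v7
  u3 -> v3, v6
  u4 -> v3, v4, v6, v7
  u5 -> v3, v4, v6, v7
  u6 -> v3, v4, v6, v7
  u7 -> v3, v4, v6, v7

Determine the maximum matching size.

4

For example, pair u1–v4, u2–v7, u3–v3, u4–v6.
The set {u1, u2, u3, u4, u5, u6, u7} has only 4 neighbours ({v3, v4, v6, v7}), so by Hall's theorem at most 4 of the 7 left vertices can be matched.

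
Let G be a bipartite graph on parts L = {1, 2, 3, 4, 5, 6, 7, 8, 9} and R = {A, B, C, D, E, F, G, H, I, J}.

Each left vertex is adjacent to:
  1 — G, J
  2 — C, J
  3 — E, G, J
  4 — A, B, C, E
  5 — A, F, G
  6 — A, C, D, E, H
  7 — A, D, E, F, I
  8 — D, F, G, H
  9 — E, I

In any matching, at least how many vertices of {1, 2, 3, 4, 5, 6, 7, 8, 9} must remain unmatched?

A valid assignment of size 9: 1–G, 2–C, 3–J, 4–B, 5–F, 6–H, 7–A, 8–D, 9–E.
This saturates every left vertex, so 9 is the maximum.
That matches 9 of the 9, leaving 0 unmatched; no matching can do better.

0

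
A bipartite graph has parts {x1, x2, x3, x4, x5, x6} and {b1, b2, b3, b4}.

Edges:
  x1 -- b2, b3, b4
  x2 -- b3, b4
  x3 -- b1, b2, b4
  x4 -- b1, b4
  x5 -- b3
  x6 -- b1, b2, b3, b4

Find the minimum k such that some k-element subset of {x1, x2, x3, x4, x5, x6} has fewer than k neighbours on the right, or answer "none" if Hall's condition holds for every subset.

5

Take S = {x1, x2, x3, x4, x5}. Its neighbourhood is {b1, b2, b3, b4}, so |N(S)| = 4 < |S| = 5.
Every subset of size less than 5 has at least as many neighbours as members, so 5 is the minimum.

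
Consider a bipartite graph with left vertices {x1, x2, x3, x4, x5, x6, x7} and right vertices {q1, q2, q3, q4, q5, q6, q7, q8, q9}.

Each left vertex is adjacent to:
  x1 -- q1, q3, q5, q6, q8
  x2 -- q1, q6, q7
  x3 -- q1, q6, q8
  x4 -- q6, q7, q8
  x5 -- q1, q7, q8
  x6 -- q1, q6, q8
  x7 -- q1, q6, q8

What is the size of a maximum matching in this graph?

For example, pair x1→q3, x2→q6, x3→q1, x4→q7, x5→q8.
The set {x2, x3, x4, x5, x6, x7} has only 4 neighbours ({q1, q6, q7, q8}), so by Hall's theorem at most 5 of the 7 left vertices can be matched.

5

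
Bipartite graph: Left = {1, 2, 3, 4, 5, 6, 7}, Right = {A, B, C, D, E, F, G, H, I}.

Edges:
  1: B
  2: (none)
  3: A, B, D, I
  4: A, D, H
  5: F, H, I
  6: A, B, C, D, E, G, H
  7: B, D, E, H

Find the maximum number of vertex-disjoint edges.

6

For example, pair 1→B, 3→I, 4→D, 5→F, 6→G, 7→E.
The set {2} has only 0 neighbours (∅), so by Hall's theorem at most 6 of the 7 left vertices can be matched.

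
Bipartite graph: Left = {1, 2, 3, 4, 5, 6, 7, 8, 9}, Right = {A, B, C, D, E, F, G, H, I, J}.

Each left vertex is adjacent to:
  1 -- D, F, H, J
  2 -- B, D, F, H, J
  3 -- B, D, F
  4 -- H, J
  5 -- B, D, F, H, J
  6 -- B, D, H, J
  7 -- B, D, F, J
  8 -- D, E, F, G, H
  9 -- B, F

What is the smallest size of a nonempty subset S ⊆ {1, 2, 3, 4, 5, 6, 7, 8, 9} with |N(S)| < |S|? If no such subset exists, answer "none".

Take S = {1, 2, 3, 4, 5, 6}. Its neighbourhood is {B, D, F, H, J}, so |N(S)| = 5 < |S| = 6.
Every subset of size less than 6 has at least as many neighbours as members, so 6 is the minimum.

6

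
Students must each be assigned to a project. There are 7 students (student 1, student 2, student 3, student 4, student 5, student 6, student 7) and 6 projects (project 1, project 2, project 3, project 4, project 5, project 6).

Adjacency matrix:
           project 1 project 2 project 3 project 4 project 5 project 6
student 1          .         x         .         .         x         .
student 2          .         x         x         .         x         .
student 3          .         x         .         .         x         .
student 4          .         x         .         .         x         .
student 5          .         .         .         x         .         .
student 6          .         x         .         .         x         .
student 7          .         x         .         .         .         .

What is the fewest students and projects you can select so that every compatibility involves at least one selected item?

4

The 4 edges student 1–project 5, student 2–project 3, student 3–project 2, student 5–project 4 form a matching, so any vertex cover needs at least 4 vertices (one per matched edge).
Conversely {student 2, student 5, project 2, project 5} meets every edge and has exactly 4 vertices, so 4 is optimal.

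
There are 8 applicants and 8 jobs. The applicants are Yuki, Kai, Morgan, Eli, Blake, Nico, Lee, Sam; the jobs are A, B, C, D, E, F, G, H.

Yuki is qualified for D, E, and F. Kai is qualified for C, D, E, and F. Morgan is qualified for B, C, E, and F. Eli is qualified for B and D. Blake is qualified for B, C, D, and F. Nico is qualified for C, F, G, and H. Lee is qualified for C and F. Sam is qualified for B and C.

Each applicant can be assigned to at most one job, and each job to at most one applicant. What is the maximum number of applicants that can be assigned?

A valid assignment of size 6: Yuki-E, Kai-F, Morgan-C, Eli-D, Blake-B, Nico-G.
The set {Yuki, Kai, Morgan, Eli, Blake, Lee, Sam} has only 5 neighbours ({B, C, D, E, F}), so by Hall's theorem at most 6 of the 8 applicants can be matched.

6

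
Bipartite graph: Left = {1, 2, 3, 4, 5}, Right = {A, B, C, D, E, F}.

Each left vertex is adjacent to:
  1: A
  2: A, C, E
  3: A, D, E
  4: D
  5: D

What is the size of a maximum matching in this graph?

4

For example, pair 1–A, 2–C, 3–E, 4–D.
The set {4, 5} has only 1 neighbour ({D}), so by Hall's theorem at most 4 of the 5 left vertices can be matched.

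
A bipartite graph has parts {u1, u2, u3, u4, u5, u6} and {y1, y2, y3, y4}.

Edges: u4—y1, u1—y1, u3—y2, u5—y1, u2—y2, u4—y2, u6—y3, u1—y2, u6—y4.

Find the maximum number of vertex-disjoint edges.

A valid assignment of size 3: u1→y1, u2→y2, u6→y3.
The set {u1, u2, u3, u4, u5} has only 2 neighbours ({y1, y2}), so by Hall's theorem at most 3 of the 6 left vertices can be matched.

3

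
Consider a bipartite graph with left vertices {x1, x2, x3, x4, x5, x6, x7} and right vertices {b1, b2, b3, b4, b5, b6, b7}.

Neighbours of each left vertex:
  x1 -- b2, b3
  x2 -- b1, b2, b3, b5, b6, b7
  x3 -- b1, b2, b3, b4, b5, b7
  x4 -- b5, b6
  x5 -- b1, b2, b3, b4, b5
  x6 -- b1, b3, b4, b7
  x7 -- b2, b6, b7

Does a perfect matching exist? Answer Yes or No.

For example, pair x1–b2, x2–b1, x3–b7, x4–b5, x5–b4, x6–b3, x7–b6.
Every left vertex is matched, so this is a perfect matching.

Yes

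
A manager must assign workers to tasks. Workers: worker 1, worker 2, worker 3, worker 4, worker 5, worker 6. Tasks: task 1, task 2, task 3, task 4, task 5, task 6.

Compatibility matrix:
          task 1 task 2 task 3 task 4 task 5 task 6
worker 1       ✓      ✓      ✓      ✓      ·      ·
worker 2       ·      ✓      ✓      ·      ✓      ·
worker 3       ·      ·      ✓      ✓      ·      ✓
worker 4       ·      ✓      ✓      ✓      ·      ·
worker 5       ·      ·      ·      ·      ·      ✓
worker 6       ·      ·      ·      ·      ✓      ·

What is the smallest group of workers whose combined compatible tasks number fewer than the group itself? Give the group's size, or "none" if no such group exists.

A matching saturating every worker exists, for instance worker 1→task 1, worker 2→task 2, worker 3→task 3, worker 4→task 4, worker 5→task 6, worker 6→task 5.
By Hall's marriage theorem, this means |N(S)| ≥ |S| for every subset S, so no violating subset exists.

none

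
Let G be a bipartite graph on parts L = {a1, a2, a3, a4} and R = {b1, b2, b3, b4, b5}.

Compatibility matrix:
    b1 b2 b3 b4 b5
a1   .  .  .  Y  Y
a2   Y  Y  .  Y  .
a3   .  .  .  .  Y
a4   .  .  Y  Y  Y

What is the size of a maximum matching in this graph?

4

A valid assignment of size 4: a1→b4, a2→b2, a3→b5, a4→b3.
All 4 left vertices are matched, so no larger matching exists.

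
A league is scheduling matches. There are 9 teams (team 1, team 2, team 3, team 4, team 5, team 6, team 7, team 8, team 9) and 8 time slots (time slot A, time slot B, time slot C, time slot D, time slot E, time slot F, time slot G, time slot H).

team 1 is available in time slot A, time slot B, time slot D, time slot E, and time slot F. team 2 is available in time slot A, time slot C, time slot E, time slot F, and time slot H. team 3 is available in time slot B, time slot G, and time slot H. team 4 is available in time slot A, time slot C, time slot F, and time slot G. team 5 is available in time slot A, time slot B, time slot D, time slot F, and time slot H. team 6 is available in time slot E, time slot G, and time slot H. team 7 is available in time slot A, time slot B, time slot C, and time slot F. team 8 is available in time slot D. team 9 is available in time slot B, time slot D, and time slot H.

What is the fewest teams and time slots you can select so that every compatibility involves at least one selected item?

The 8 edges team 1–time slot E, team 2–time slot C, team 3–time slot G, team 4–time slot F, team 5–time slot A, team 6–time slot H, team 7–time slot B, team 8–time slot D form a matching, so any vertex cover needs at least 8 vertices (one per matched edge).
Conversely {time slot A, time slot B, time slot C, time slot D, time slot E, time slot F, time slot G, time slot H} meets every edge and has exactly 8 vertices, so 8 is optimal.

8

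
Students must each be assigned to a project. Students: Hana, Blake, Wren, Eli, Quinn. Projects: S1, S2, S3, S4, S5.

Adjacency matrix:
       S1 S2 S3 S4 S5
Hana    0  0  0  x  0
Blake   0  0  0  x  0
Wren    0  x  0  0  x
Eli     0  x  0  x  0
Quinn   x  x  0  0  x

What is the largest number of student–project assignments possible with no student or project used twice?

4

One maximum matching: Hana→S4, Wren→S5, Eli→S2, Quinn→S1.
The set {Hana, Blake} has only 1 neighbour ({S4}), so by Hall's theorem at most 4 of the 5 students can be matched.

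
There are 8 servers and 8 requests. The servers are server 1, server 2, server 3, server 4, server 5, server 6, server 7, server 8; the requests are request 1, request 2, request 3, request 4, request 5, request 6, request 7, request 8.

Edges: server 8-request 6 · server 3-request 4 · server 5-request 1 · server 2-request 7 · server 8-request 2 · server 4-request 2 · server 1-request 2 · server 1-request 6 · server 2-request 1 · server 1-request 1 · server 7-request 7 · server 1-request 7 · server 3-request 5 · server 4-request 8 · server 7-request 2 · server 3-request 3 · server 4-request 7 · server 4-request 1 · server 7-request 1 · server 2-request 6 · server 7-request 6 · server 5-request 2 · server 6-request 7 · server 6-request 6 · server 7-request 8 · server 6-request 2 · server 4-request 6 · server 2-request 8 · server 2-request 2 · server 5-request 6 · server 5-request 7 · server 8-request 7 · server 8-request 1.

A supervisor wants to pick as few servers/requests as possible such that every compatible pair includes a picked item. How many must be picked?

6

A maximum matching has 6 edges (e.g. server 1–request 1, server 2–request 8, server 3–request 5, server 4–request 2, server 5–request 6, server 6–request 7).
By König's theorem the minimum vertex cover has the same size. One such cover is {server 3, request 1, request 2, request 6, request 7, request 8}.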